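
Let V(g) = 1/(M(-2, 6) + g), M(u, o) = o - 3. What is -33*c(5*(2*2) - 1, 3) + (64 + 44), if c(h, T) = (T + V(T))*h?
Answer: -3755/2 ≈ -1877.5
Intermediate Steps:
M(u, o) = -3 + o
V(g) = 1/(3 + g) (V(g) = 1/((-3 + 6) + g) = 1/(3 + g))
c(h, T) = h*(T + 1/(3 + T)) (c(h, T) = (T + 1/(3 + T))*h = h*(T + 1/(3 + T)))
-33*c(5*(2*2) - 1, 3) + (64 + 44) = -33*(5*(2*2) - 1)*(1 + 3*(3 + 3))/(3 + 3) + (64 + 44) = -33*(5*4 - 1)*(1 + 3*6)/6 + 108 = -33*(20 - 1)*(1 + 18)/6 + 108 = -627*19/6 + 108 = -33*361/6 + 108 = -3971/2 + 108 = -3755/2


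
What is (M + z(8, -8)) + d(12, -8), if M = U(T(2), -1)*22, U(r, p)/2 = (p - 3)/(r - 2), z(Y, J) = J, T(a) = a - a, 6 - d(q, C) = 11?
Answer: 75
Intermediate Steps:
d(q, C) = -5 (d(q, C) = 6 - 1*11 = 6 - 11 = -5)
T(a) = 0
U(r, p) = 2*(-3 + p)/(-2 + r) (U(r, p) = 2*((p - 3)/(r - 2)) = 2*((-3 + p)/(-2 + r)) = 2*(-3 + p)/(-2 + r))
M = 88 (M = (2*(-3 - 1)/(-2 + 0))*22 = (2*(-4)/(-2))*22 = (2*(-½)*(-4))*22 = 4*22 = 88)
(M + z(8, -8)) + d(12, -8) = (88 - 8) - 5 = 80 - 5 = 75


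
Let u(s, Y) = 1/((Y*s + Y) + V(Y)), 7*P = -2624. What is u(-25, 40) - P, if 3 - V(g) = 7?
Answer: 2529529/6748 ≈ 374.86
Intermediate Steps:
P = -2624/7 (P = (⅐)*(-2624) = -2624/7 ≈ -374.86)
V(g) = -4 (V(g) = 3 - 1*7 = 3 - 7 = -4)
u(s, Y) = 1/(-4 + Y + Y*s) (u(s, Y) = 1/((Y*s + Y) - 4) = 1/((Y + Y*s) - 4) = 1/(-4 + Y + Y*s))
u(-25, 40) - P = 1/(-4 + 40 + 40*(-25)) - 1*(-2624/7) = 1/(-4 + 40 - 1000) + 2624/7 = 1/(-964) + 2624/7 = -1/964 + 2624/7 = 2529529/6748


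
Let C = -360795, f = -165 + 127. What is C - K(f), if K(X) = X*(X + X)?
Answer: -363683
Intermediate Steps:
f = -38
K(X) = 2*X**2 (K(X) = X*(2*X) = 2*X**2)
C - K(f) = -360795 - 2*(-38)**2 = -360795 - 2*1444 = -360795 - 1*2888 = -360795 - 2888 = -363683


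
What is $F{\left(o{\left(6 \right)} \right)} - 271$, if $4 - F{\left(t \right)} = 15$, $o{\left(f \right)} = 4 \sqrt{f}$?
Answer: $-282$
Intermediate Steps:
$F{\left(t \right)} = -11$ ($F{\left(t \right)} = 4 - 15 = -11$)
$F{\left(o{\left(6 \right)} \right)} - 271 = -11 - 271 = -282$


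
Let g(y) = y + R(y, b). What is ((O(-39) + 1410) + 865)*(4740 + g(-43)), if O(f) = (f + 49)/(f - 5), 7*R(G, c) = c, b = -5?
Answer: 822589665/77 ≈ 1.0683e+7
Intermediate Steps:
R(G, c) = c/7
O(f) = (49 + f)/(-5 + f)
g(y) = -5/7 + y (g(y) = y + (1/7)*(-5) = y - 5/7 = -5/7 + y)
((O(-39) + 1410) + 865)*(4740 + g(-43)) = (((49 - 39)/(-5 - 39) + 1410) + 865)*(4740 + (-5/7 - 43)) = ((10/(-44) + 1410) + 865)*(4740 - 306/7) = ((-1/44*10 + 1410) + 865)*(32874/7) = ((-5/22 + 1410) + 865)*(32874/7) = (31015/22 + 865)*(32874/7) = (50045/22)*(32874/7) = 822589665/77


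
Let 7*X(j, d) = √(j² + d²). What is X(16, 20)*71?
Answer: 284*√41/7 ≈ 259.78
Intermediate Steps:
X(j, d) = √(d² + j²)/7 (X(j, d) = √(j² + d²)/7 = √(d² + j²)/7)
X(16, 20)*71 = (√(20² + 16²)/7)*71 = (√(400 + 256)/7)*71 = (√656/7)*71 = ((4*√41)/7)*71 = (4*√41/7)*71 = 284*√41/7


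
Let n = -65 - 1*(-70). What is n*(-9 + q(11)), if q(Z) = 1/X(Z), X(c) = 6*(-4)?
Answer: -1085/24 ≈ -45.208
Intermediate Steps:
X(c) = -24
q(Z) = -1/24 (q(Z) = 1/(-24) = -1/24)
n = 5 (n = -65 + 70 = 5)
n*(-9 + q(11)) = 5*(-9 - 1/24) = 5*(-217/24) = -1085/24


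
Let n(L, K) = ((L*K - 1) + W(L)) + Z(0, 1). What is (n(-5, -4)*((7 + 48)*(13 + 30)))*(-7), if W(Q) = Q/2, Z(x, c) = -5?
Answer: -380765/2 ≈ -1.9038e+5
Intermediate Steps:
W(Q) = Q/2 (W(Q) = Q*(½) = Q/2)
n(L, K) = -6 + L/2 + K*L (n(L, K) = ((L*K - 1) + L/2) - 5 = ((K*L - 1) + L/2) - 5 = ((-1 + K*L) + L/2) - 5 = (-1 + L/2 + K*L) - 5 = -6 + L/2 + K*L)
(n(-5, -4)*((7 + 48)*(13 + 30)))*(-7) = ((-6 + (½)*(-5) - 4*(-5))*((7 + 48)*(13 + 30)))*(-7) = ((-6 - 5/2 + 20)*(55*43))*(-7) = ((23/2)*2365)*(-7) = (54395/2)*(-7) = -380765/2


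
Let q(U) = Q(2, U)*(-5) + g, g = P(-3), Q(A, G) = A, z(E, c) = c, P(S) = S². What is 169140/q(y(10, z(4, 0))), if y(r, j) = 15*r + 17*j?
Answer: -169140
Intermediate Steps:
g = 9 (g = (-3)² = 9)
q(U) = -1 (q(U) = 2*(-5) + 9 = -10 + 9 = -1)
169140/q(y(10, z(4, 0))) = 169140/(-1) = 169140*(-1) = -169140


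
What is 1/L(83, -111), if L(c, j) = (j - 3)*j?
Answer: 1/12654 ≈ 7.9026e-5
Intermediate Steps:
L(c, j) = j*(-3 + j) (L(c, j) = (-3 + j)*j = j*(-3 + j))
1/L(83, -111) = 1/(-111*(-3 - 111)) = 1/(-111*(-114)) = 1/12654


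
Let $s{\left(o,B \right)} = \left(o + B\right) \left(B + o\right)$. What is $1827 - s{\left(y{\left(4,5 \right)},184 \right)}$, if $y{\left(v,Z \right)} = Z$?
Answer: $-33894$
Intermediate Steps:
$s{\left(o,B \right)} = \left(B + o\right)^{2}$ ($s{\left(o,B \right)} = \left(B + o\right) \left(B + o\right) = \left(B + o\right)^{2}$)
$1827 - s{\left(y{\left(4,5 \right)},184 \right)} = 1827 - \left(184 + 5\right)^{2} = 1827 - 189^{2} = 1827 - 35721 = -33894$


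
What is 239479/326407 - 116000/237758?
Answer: 9537418041/38802937753 ≈ 0.24579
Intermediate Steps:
239479/326407 - 116000/237758 = 239479*(1/326407) - 116000*1/237758 = 239479/326407 - 58000/118879 = 9537418041/38802937753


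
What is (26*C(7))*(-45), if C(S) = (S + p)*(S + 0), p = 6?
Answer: -106470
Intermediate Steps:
C(S) = S*(6 + S) (C(S) = (S + 6)*(S + 0) = (6 + S)*S = S*(6 + S))
(26*C(7))*(-45) = (26*(7*(6 + 7)))*(-45) = (26*(7*13))*(-45) = (26*91)*(-45) = 2366*(-45) = -106470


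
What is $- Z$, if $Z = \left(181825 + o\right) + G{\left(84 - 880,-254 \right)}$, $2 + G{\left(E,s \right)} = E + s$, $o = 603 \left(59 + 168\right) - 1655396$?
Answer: $1337742$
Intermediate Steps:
$o = -1518515$ ($o = 603 \cdot 227 - 1655396 = 136881 - 1655396 = -1518515$)
$G{\left(E,s \right)} = -2 + E + s$ ($G{\left(E,s \right)} = -2 + \left(E + s\right) = -2 + E + s$)
$Z = -1337742$ ($Z = \left(181825 - 1518515\right) - 1052 = -1336690 - 1052 = -1337742$)
$- Z = \left(-1\right) \left(-1337742\right) = 1337742$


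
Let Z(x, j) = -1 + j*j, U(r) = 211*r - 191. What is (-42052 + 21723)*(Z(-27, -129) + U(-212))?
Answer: 574965107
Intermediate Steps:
U(r) = -191 + 211*r
Z(x, j) = -1 + j²
(-42052 + 21723)*(Z(-27, -129) + U(-212)) = (-42052 + 21723)*((-1 + (-129)²) + (-191 + 211*(-212))) = -20329*((-1 + 16641) + (-191 - 44732)) = -20329*(16640 - 44923) = -20329*(-28283) = 574965107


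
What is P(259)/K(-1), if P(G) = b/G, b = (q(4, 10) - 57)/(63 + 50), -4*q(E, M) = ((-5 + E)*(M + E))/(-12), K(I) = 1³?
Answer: -1375/702408 ≈ -0.0019576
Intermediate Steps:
K(I) = 1
q(E, M) = (-5 + E)*(E + M)/48 (q(E, M) = -(-5 + E)*(M + E)/(4*(-12)) = -(-5 + E)*(E + M)*(-1)/(4*12) = -(-1)*(-5 + E)*(E + M)/48 = (-5 + E)*(E + M)/48)
b = -1375/2712 (b = ((-5/48*4 - 5/48*10 + (1/48)*4² + (1/48)*4*10) - 57)/(63 + 50) = ((-5/12 - 25/24 + (1/48)*16 + ⅚) - 57)/113 = ((-5/12 - 25/24 + ⅓ + ⅚) - 57)*(1/113) = (-7/24 - 57)*(1/113) = -1375/24*1/113 = -1375/2712 ≈ -0.50701)
P(G) = -1375/(2712*G)
P(259)/K(-1) = -1375/2712/259/1 = -1375/2712*1/259*1 = -1375/702408*1 = -1375/702408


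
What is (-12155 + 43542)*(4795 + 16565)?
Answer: 670426320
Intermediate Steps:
(-12155 + 43542)*(4795 + 16565) = 31387*21360 = 670426320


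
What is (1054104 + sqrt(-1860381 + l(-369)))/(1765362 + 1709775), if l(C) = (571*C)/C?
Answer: 351368/1158379 + I*sqrt(1859810)/3475137 ≈ 0.30333 + 0.00039243*I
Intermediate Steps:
l(C) = 571
(1054104 + sqrt(-1860381 + l(-369)))/(1765362 + 1709775) = (1054104 + sqrt(-1860381 + 571))/(1765362 + 1709775) = (1054104 + sqrt(-1859810))/3475137 = (1054104 + I*sqrt(1859810))*(1/3475137) = 351368/1158379 + I*sqrt(1859810)/3475137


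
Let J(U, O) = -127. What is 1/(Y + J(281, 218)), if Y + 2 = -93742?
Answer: -1/93871 ≈ -1.0653e-5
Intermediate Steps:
Y = -93744 (Y = -2 - 93742 = -93744)
1/(Y + J(281, 218)) = 1/(-93744 - 127) = 1/(-93871) = -1/93871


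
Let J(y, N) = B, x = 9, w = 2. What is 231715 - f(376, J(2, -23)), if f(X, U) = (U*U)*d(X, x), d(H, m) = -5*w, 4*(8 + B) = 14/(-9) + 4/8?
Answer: 602375405/2592 ≈ 2.3240e+5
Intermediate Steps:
B = -595/72 (B = -8 + (14/(-9) + 4/8)/4 = -8 + (14*(-⅑) + 4*(⅛))/4 = -8 + (-14/9 + ½)/4 = -8 + (¼)*(-19/18) = -8 - 19/72 = -595/72 ≈ -8.2639)
d(H, m) = -10 (d(H, m) = -5*2 = -10)
J(y, N) = -595/72
f(X, U) = -10*U² (f(X, U) = (U*U)*(-10) = U²*(-10) = -10*U²)
231715 - f(376, J(2, -23)) = 231715 - (-10)*(-595/72)² = 231715 - (-10)*354025/5184 = 231715 - 1*(-1770125/2592) = 231715 + 1770125/2592 = 602375405/2592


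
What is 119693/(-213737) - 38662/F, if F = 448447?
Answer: -61939466665/95849716439 ≈ -0.64621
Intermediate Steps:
119693/(-213737) - 38662/F = 119693/(-213737) - 38662/448447 = 119693*(-1/213737) - 38662*1/448447 = -119693/213737 - 38662/448447 = -61939466665/95849716439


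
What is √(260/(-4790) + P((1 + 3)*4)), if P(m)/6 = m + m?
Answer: √44040218/479 ≈ 13.854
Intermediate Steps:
P(m) = 12*m (P(m) = 6*(m + m) = 6*(2*m) = 12*m)
√(260/(-4790) + P((1 + 3)*4)) = √(260/(-4790) + 12*((1 + 3)*4)) = √(260*(-1/4790) + 12*(4*4)) = √(-26/479 + 12*16) = √(-26/479 + 192) = √(91942/479) = √44040218/479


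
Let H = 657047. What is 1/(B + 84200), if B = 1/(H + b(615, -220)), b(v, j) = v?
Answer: 657662/55375140401 ≈ 1.1876e-5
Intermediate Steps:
B = 1/657662 (B = 1/(657047 + 615) = 1/657662 ≈ 1.5205e-6)
1/(B + 84200) = 1/(1/657662 + 84200) = 1/(55375140401/657662) = 657662/55375140401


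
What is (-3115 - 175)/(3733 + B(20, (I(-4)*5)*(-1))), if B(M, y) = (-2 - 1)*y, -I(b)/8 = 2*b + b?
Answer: -470/739 ≈ -0.63599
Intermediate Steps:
I(b) = -24*b (I(b) = -8*(2*b + b) = -24*b)
B(M, y) = -3*y
(-3115 - 175)/(3733 + B(20, (I(-4)*5)*(-1))) = (-3115 - 175)/(3733 - 3*-24*(-4)*5*(-1)) = -3290/(3733 - 3*96*5*(-1)) = -3290/(3733 - 1440*(-1)) = -3290/(3733 - 3*(-480)) = -3290/(3733 + 1440) = -3290/5173 = -3290*1/5173 = -470/739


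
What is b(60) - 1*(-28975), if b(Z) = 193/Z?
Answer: 1738693/60 ≈ 28978.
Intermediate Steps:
b(60) - 1*(-28975) = 193/60 - 1*(-28975) = 193*(1/60) + 28975 = 193/60 + 28975 = 1738693/60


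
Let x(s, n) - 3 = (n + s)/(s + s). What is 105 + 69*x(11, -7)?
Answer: 3570/11 ≈ 324.55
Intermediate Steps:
x(s, n) = 3 + (n + s)/(2*s) (x(s, n) = 3 + (n + s)/(s + s) = 3 + (n + s)/((2*s)) = 3 + (n + s)*(1/(2*s)) = 3 + (n + s)/(2*s))
105 + 69*x(11, -7) = 105 + 69*((1/2)*(-7 + 7*11)/11) = 105 + 69*((1/2)*(1/11)*(-7 + 77)) = 105 + 69*((1/2)*(1/11)*70) = 105 + 69*(35/11) = 105 + 2415/11 = 3570/11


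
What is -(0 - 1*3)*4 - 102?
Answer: -90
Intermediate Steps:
-(0 - 1*3)*4 - 102 = -(0 - 3)*4 - 102 = -1*(-3)*4 - 102 = 3*4 - 102 = 12 - 102 = -90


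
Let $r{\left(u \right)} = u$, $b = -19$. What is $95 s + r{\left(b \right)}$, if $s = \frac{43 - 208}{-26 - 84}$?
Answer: $\frac{247}{2} \approx 123.5$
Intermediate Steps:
$s = \frac{3}{2}$ ($s = - \frac{165}{-110} = \left(-165\right) \left(- \frac{1}{110}\right) = \frac{3}{2} \approx 1.5$)
$95 s + r{\left(b \right)} = 95 \cdot \frac{3}{2} - 19 = \frac{285}{2} - 19 = \frac{247}{2}$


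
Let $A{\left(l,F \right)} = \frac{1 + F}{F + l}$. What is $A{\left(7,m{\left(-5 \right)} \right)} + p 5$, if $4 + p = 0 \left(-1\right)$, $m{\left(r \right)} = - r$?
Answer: $- \frac{39}{2} \approx -19.5$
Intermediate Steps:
$A{\left(l,F \right)} = \frac{1 + F}{F + l}$
$p = -4$ ($p = -4 + 0 \left(-1\right) = -4 + 0 = -4$)
$A{\left(7,m{\left(-5 \right)} \right)} + p 5 = \frac{1 - -5}{\left(-1\right) \left(-5\right) + 7} - 20 = \frac{1 + 5}{5 + 7} - 20 = \frac{1}{12} \cdot 6 - 20 = \frac{1}{2} - 20 = - \frac{39}{2}$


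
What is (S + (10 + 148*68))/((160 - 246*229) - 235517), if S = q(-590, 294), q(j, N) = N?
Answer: -10368/291691 ≈ -0.035544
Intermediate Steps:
S = 294
(S + (10 + 148*68))/((160 - 246*229) - 235517) = (294 + (10 + 148*68))/((160 - 246*229) - 235517) = (294 + (10 + 10064))/((160 - 56334) - 235517) = (294 + 10074)/(-56174 - 235517) = 10368/(-291691) = 10368*(-1/291691) = -10368/291691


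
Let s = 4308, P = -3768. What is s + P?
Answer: 540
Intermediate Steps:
s + P = 4308 - 3768 = 540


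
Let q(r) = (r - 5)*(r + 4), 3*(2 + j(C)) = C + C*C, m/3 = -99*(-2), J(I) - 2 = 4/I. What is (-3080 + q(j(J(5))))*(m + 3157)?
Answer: -65390222744/5625 ≈ -1.1625e+7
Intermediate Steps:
J(I) = 2 + 4/I
m = 594 (m = 3*(-99*(-2)) = 3*198 = 594)
j(C) = -2 + C/3 + C**2/3 (j(C) = -2 + (C + C*C)/3 = -2 + (C + C**2)/3 = -2 + (C/3 + C**2/3) = -2 + C/3 + C**2/3)
q(r) = (-5 + r)*(4 + r)
(-3080 + q(j(J(5))))*(m + 3157) = (-3080 + (-20 + (-2 + (2 + 4/5)/3 + (2 + 4/5)**2/3)**2 - (-2 + (2 + 4/5)/3 + (2 + 4/5)**2/3)))*(594 + 3157) = (-3080 + (-20 + (-2 + (2 + 4*(1/5))/3 + (2 + 4*(1/5))**2/3)**2 - (-2 + (2 + 4*(1/5))/3 + (2 + 4*(1/5))**2/3)))*3751 = (-3080 + (-20 + (-2 + (2 + 4/5)/3 + (2 + 4/5)**2/3)**2 - (-2 + (2 + 4/5)/3 + (2 + 4/5)**2/3)))*3751 = (-3080 + (-20 + (-2 + (1/3)*(14/5) + (14/5)**2/3)**2 - (-2 + (1/3)*(14/5) + (14/5)**2/3)))*3751 = (-3080 + (-20 + (-2 + 14/15 + (1/3)*(196/25))**2 - (-2 + 14/15 + (1/3)*(196/25))))*3751 = (-3080 + (-20 + (-2 + 14/15 + 196/75)**2 - (-2 + 14/15 + 196/75)))*3751 = (-3080 + (-20 + (116/75)**2 - 1*116/75))*3751 = (-3080 + (-20 + 13456/5625 - 116/75))*3751 = (-3080 - 107744/5625)*3751 = -17432744/5625*3751 = -65390222744/5625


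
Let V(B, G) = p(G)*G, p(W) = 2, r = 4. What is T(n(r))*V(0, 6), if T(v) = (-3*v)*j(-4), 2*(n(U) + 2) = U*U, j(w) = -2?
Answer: 432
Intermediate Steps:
n(U) = -2 + U**2/2 (n(U) = -2 + (U*U)/2 = -2 + U**2/2)
V(B, G) = 2*G
T(v) = 6*v (T(v) = -3*v*(-2) = 6*v)
T(n(r))*V(0, 6) = (6*(-2 + (1/2)*4**2))*(2*6) = (6*(-2 + (1/2)*16))*12 = (6*(-2 + 8))*12 = (6*6)*12 = 36*12 = 432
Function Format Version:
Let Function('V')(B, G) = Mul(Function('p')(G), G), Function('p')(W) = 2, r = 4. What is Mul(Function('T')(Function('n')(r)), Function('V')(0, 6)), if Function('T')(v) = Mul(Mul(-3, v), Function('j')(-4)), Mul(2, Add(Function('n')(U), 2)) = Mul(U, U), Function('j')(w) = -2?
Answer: 432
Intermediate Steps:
Function('n')(U) = Add(-2, Mul(Rational(1, 2), Pow(U, 2))) (Function('n')(U) = Add(-2, Mul(Rational(1, 2), Mul(U, U))) = Add(-2, Mul(Rational(1, 2), Pow(U, 2))))
Function('V')(B, G) = Mul(2, G)
Function('T')(v) = Mul(6, v) (Function('T')(v) = Mul(Mul(-3, v), -2) = Mul(6, v))
Mul(Function('T')(Function('n')(r)), Function('V')(0, 6)) = Mul(Mul(6, Add(-2, Mul(Rational(1, 2), Pow(4, 2)))), Mul(2, 6)) = Mul(Mul(6, Add(-2, Mul(Rational(1, 2), 16))), 12) = Mul(Mul(6, Add(-2, 8)), 12) = Mul(Mul(6, 6), 12) = Mul(36, 12) = 432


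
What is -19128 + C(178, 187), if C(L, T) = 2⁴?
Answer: -19112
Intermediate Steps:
C(L, T) = 16
-19128 + C(178, 187) = -19128 + 16 = -19112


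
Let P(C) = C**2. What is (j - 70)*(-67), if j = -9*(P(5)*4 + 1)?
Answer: 65593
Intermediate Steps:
j = -909 (j = -9*(5**2*4 + 1) = -9*(25*4 + 1) = -9*(100 + 1) = -9*101 = -909)
(j - 70)*(-67) = (-909 - 70)*(-67) = -979*(-67) = 65593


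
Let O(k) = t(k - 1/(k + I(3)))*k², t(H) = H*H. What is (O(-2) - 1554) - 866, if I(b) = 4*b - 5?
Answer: -60016/25 ≈ -2400.6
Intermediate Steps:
I(b) = -5 + 4*b
t(H) = H²
O(k) = k²*(k - 1/(7 + k))² (O(k) = (k - 1/(k + (-5 + 4*3)))²*k² = (k - 1/(k + (-5 + 12)))²*k² = (k - 1/(k + 7))²*k² = (k - 1/(7 + k))²*k² = k²*(k - 1/(7 + k))²)
(O(-2) - 1554) - 866 = ((-2)²*(-1 - 2*(7 - 2))²/(7 - 2)² - 1554) - 866 = (4*(-1 - 2*5)²/5² - 1554) - 866 = (4*(-1 - 10)²*(1/25) - 1554) - 866 = (4*(-11)²*(1/25) - 1554) - 866 = (4*121*(1/25) - 1554) - 866 = (484/25 - 1554) - 866 = -38366/25 - 866 = -60016/25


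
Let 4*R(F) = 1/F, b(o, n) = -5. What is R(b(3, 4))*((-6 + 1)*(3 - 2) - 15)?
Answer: 1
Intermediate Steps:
R(F) = 1/(4*F)
R(b(3, 4))*((-6 + 1)*(3 - 2) - 15) = ((¼)/(-5))*((-6 + 1)*(3 - 2) - 15) = ((¼)*(-⅕))*(-5*1 - 15) = -(-5 - 15)/20 = -1/20*(-20) = 1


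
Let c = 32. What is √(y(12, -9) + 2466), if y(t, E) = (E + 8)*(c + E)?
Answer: √2443 ≈ 49.427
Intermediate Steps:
y(t, E) = (8 + E)*(32 + E) (y(t, E) = (E + 8)*(32 + E) = (8 + E)*(32 + E))
√(y(12, -9) + 2466) = √((256 + (-9)² + 40*(-9)) + 2466) = √((256 + 81 - 360) + 2466) = √(-23 + 2466) = √2443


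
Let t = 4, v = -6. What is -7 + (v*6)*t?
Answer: -151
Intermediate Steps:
-7 + (v*6)*t = -7 - 6*6*4 = -7 - 36*4 = -7 - 144 = -151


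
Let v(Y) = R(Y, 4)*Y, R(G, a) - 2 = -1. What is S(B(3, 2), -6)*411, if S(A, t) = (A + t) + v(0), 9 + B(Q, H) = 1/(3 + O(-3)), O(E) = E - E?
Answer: -6028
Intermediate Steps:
R(G, a) = 1 (R(G, a) = 2 - 1 = 1)
O(E) = 0
v(Y) = Y (v(Y) = 1*Y = Y)
B(Q, H) = -26/3 (B(Q, H) = -9 + 1/(3 + 0) = -9 + 1/3 = -9 + ⅓ = -26/3)
S(A, t) = A + t (S(A, t) = (A + t) + 0 = A + t)
S(B(3, 2), -6)*411 = (-26/3 - 6)*411 = -44/3*411 = -6028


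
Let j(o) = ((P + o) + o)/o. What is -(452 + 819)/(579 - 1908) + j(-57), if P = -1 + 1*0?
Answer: 75094/25251 ≈ 2.9739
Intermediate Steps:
P = -1 (P = -1 + 0 = -1)
j(o) = (-1 + 2*o)/o (j(o) = ((-1 + o) + o)/o = (-1 + 2*o)/o)
-(452 + 819)/(579 - 1908) + j(-57) = -(452 + 819)/(579 - 1908) + (2 - 1/(-57)) = -1271/(-1329) + (2 - 1*(-1/57)) = -1271*(-1)/1329 + (2 + 1/57) = -1*(-1271/1329) + 115/57 = 1271/1329 + 115/57 = 75094/25251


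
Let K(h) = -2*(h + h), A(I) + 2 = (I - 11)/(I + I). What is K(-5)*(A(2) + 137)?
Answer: 2655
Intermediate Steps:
A(I) = -2 + (-11 + I)/(2*I) (A(I) = -2 + (I - 11)/(I + I) = -2 + (-11 + I)/((2*I)) = -2 + (-11 + I)*(1/(2*I)) = -2 + (-11 + I)/(2*I))
K(h) = -4*h
K(-5)*(A(2) + 137) = (-4*(-5))*((½)*(-11 - 3*2)/2 + 137) = 20*((½)*(½)*(-11 - 6) + 137) = 20*((½)*(½)*(-17) + 137) = 20*(-17/4 + 137) = 20*(531/4) = 2655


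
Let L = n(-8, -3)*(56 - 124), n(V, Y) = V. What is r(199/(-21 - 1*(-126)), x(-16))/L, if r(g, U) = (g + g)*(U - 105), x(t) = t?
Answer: -24079/28560 ≈ -0.84310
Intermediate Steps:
r(g, U) = 2*g*(-105 + U) (r(g, U) = (2*g)*(-105 + U) = 2*g*(-105 + U))
L = 544 (L = -8*(56 - 124) = -8*(-68) = 544)
r(199/(-21 - 1*(-126)), x(-16))/L = (2*(199/(-21 - 1*(-126)))*(-105 - 16))/544 = (2*(199/(-21 + 126))*(-121))*(1/544) = (2*(199/105)*(-121))*(1/544) = -48158/105*1/544 = -24079/28560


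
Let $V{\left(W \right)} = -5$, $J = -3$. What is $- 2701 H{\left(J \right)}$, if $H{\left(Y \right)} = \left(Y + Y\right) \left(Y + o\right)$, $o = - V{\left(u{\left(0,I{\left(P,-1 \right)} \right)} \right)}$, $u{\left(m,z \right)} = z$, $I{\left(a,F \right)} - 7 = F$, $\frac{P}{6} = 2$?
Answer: $32412$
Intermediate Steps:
$P = 12$ ($P = 6 \cdot 2 = 12$)
$I{\left(a,F \right)} = 7 + F$
$o = 5$ ($o = \left(-1\right) \left(-5\right) = 5$)
$H{\left(Y \right)} = 2 Y \left(5 + Y\right)$ ($H{\left(Y \right)} = \left(Y + Y\right) \left(Y + 5\right) = 2 Y \left(5 + Y\right)$)
$- 2701 H{\left(J \right)} = - 2701 \cdot 2 \left(-3\right) \left(5 - 3\right) = - 2701 \cdot 2 \left(-3\right) 2 = \left(-2701\right) \left(-12\right) = 32412$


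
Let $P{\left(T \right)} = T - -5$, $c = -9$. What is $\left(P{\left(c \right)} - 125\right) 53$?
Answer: $-6837$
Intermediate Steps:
$P{\left(T \right)} = 5 + T$ ($P{\left(T \right)} = T + 5 = 5 + T$)
$\left(P{\left(c \right)} - 125\right) 53 = \left(\left(5 - 9\right) - 125\right) 53 = \left(-4 - 125\right) 53 = \left(-129\right) 53 = -6837$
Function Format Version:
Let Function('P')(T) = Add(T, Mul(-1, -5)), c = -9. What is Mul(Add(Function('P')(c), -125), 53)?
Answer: -6837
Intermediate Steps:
Function('P')(T) = Add(5, T) (Function('P')(T) = Add(T, 5) = Add(5, T))
Mul(Add(Function('P')(c), -125), 53) = Mul(Add(Add(5, -9), -125), 53) = Mul(Add(-4, -125), 53) = Mul(-129, 53) = -6837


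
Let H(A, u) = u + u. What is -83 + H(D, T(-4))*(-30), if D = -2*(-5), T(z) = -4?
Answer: 157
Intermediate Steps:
D = 10
H(A, u) = 2*u
-83 + H(D, T(-4))*(-30) = -83 + (2*(-4))*(-30) = -83 - 8*(-30) = -83 + 240 = 157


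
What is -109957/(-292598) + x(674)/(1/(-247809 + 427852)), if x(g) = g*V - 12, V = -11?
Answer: -391203326338207/292598 ≈ -1.3370e+9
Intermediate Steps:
x(g) = -12 - 11*g (x(g) = g*(-11) - 12 = -11*g - 12 = -12 - 11*g)
-109957/(-292598) + x(674)/(1/(-247809 + 427852)) = -109957/(-292598) + (-12 - 11*674)/(1/(-247809 + 427852)) = -109957*(-1/292598) + (-12 - 7414)/(1/180043) = 109957/292598 - 7426/1/180043 = 109957/292598 - 7426*180043 = 109957/292598 - 1336999318 = -391203326338207/292598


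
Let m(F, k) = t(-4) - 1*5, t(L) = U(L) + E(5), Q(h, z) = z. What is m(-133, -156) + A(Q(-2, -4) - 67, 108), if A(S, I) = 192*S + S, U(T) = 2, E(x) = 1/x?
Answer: -68529/5 ≈ -13706.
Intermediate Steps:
t(L) = 11/5 (t(L) = 2 + 1/5 = 2 + ⅕ = 11/5)
m(F, k) = -14/5 (m(F, k) = 11/5 - 1*5 = 11/5 - 5 = -14/5)
A(S, I) = 193*S
m(-133, -156) + A(Q(-2, -4) - 67, 108) = -14/5 + 193*(-4 - 67) = -14/5 + 193*(-71) = -14/5 - 13703 = -68529/5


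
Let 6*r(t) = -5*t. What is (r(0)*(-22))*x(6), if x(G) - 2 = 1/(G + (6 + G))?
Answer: 0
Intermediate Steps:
x(G) = 2 + 1/(6 + 2*G) (x(G) = 2 + 1/(G + (6 + G)) = 2 + 1/(6 + 2*G))
r(t) = -5*t/6 (r(t) = (-5*t)/6 = -5*t/6)
(r(0)*(-22))*x(6) = (-⅚*0*(-22))*((13 + 4*6)/(2*(3 + 6))) = (0*(-22))*((½)*(13 + 24)/9) = 0*((½)*(⅑)*37) = 0*(37/18) = 0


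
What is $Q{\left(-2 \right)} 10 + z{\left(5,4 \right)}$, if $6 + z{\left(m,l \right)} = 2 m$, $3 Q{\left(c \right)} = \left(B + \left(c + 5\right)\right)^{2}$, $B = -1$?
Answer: $\frac{52}{3} \approx 17.333$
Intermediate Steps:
$Q{\left(c \right)} = \frac{\left(4 + c\right)^{2}}{3}$ ($Q{\left(c \right)} = \frac{\left(-1 + \left(c + 5\right)\right)^{2}}{3} = \frac{\left(-1 + \left(5 + c\right)\right)^{2}}{3} = \frac{\left(4 + c\right)^{2}}{3}$)
$z{\left(m,l \right)} = -6 + 2 m$
$Q{\left(-2 \right)} 10 + z{\left(5,4 \right)} = \frac{\left(4 - 2\right)^{2}}{3} \cdot 10 + \left(-6 + 2 \cdot 5\right) = \frac{2^{2}}{3} \cdot 10 + \left(-6 + 10\right) = \frac{1}{3} \cdot 4 \cdot 10 + 4 = \frac{4}{3} \cdot 10 + 4 = \frac{40}{3} + 4 = \frac{52}{3}$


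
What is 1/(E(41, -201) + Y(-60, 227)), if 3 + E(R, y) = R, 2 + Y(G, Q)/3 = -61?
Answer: -1/151 ≈ -0.0066225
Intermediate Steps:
Y(G, Q) = -189 (Y(G, Q) = -6 + 3*(-61) = -6 - 183 = -189)
E(R, y) = -3 + R
1/(E(41, -201) + Y(-60, 227)) = 1/((-3 + 41) - 189) = 1/(38 - 189) = 1/(-151) = -1/151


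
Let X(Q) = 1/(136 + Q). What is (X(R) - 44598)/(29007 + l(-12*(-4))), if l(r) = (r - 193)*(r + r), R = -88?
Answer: -2140703/724176 ≈ -2.9561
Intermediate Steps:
l(r) = 2*r*(-193 + r) (l(r) = (-193 + r)*(2*r) = 2*r*(-193 + r))
(X(R) - 44598)/(29007 + l(-12*(-4))) = (1/(136 - 88) - 44598)/(29007 + 2*(-12*(-4))*(-193 - 12*(-4))) = (1/48 - 44598)/(29007 + 2*48*(-193 + 48)) = (1/48 - 44598)/(29007 + 2*48*(-145)) = -2140703/(48*(29007 - 13920)) = -2140703/48/15087 = -2140703/48*1/15087 = -2140703/724176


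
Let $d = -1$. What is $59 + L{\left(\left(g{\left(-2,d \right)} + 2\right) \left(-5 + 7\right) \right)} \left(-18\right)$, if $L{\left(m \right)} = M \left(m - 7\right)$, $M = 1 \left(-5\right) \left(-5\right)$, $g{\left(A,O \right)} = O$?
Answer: $2309$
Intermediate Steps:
$M = 25$ ($M = \left(-5\right) \left(-5\right) = 25$)
$L{\left(m \right)} = -175 + 25 m$ ($L{\left(m \right)} = 25 \left(m - 7\right) = 25 \left(-7 + m\right) = -175 + 25 m$)
$59 + L{\left(\left(g{\left(-2,d \right)} + 2\right) \left(-5 + 7\right) \right)} \left(-18\right) = 59 + \left(-175 + 25 \left(-1 + 2\right) \left(-5 + 7\right)\right) \left(-18\right) = 59 + \left(-175 + 25 \cdot 1 \cdot 2\right) \left(-18\right) = 59 + \left(-175 + 25 \cdot 2\right) \left(-18\right) = 59 + \left(-175 + 50\right) \left(-18\right) = 59 - -2250 = 59 + 2250 = 2309$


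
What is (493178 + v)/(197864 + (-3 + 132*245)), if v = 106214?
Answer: 599392/230201 ≈ 2.6038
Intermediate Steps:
(493178 + v)/(197864 + (-3 + 132*245)) = (493178 + 106214)/(197864 + (-3 + 132*245)) = 599392/(197864 + (-3 + 32340)) = 599392/(197864 + 32337) = 599392/230201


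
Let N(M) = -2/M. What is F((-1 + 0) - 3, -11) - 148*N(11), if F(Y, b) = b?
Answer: 175/11 ≈ 15.909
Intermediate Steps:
F((-1 + 0) - 3, -11) - 148*N(11) = -11 - (-296)/11 = -11 - 148*(-2/11) = -11 + 296/11 = 175/11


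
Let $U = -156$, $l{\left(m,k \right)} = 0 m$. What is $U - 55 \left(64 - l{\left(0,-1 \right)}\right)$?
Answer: $-3676$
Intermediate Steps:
$l{\left(m,k \right)} = 0$
$U - 55 \left(64 - l{\left(0,-1 \right)}\right) = -156 - 55 \left(64 - 0\right) = -156 - 55 \left(64 + 0\right) = -156 - 3520 = -3676$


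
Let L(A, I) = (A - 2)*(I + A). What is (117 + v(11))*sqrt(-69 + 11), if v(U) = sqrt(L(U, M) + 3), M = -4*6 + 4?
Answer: I*sqrt(58)*(117 + I*sqrt(78)) ≈ -67.261 + 891.05*I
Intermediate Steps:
M = -20 (M = -24 + 4 = -20)
L(A, I) = (-2 + A)*(A + I)
v(U) = sqrt(43 + U**2 - 22*U) (v(U) = sqrt((U**2 - 2*U - 2*(-20) + U*(-20)) + 3) = sqrt((U**2 - 2*U + 40 - 20*U) + 3) = sqrt((40 + U**2 - 22*U) + 3) = sqrt(43 + U**2 - 22*U))
(117 + v(11))*sqrt(-69 + 11) = (117 + sqrt(43 + 11**2 - 22*11))*sqrt(-69 + 11) = (117 + sqrt(43 + 121 - 242))*sqrt(-58) = (117 + sqrt(-78))*(I*sqrt(58)) = (117 + I*sqrt(78))*(I*sqrt(58)) = I*sqrt(58)*(117 + I*sqrt(78))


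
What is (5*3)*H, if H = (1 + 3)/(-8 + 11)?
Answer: 20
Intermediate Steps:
H = 4/3 ≈ 1.3333
(5*3)*H = (5*3)*(4/3) = 15*(4/3) = 20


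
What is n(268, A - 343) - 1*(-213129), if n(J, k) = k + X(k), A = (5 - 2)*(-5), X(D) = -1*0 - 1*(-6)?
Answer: 212777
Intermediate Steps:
X(D) = 6 (X(D) = 0 + 6 = 6)
A = -15 (A = 3*(-5) = -15)
n(J, k) = 6 + k (n(J, k) = k + 6 = 6 + k)
n(268, A - 343) - 1*(-213129) = (6 + (-15 - 343)) - 1*(-213129) = (6 - 358) + 213129 = -352 + 213129 = 212777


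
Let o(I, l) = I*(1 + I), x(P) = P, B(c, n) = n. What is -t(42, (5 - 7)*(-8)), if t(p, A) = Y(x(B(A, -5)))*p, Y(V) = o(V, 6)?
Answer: -840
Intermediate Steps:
Y(V) = V*(1 + V)
t(p, A) = 20*p (t(p, A) = (-5*(1 - 5))*p = (-5*(-4))*p = 20*p)
-t(42, (5 - 7)*(-8)) = -20*42 = -1*840 = -840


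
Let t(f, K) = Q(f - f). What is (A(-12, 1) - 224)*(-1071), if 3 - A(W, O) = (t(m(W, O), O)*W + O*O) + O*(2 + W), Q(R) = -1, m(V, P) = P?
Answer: 239904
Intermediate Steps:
t(f, K) = -1
A(W, O) = 3 + W - O**2 - O*(2 + W) (A(W, O) = 3 - ((-W + O*O) + O*(2 + W)) = 3 - ((-W + O**2) + O*(2 + W)) = 3 - ((O**2 - W) + O*(2 + W)) = 3 - (O**2 - W + O*(2 + W)) = 3 + (W - O**2 - O*(2 + W)) = 3 + W - O**2 - O*(2 + W))
(A(-12, 1) - 224)*(-1071) = ((3 - 12 - 1*1**2 - 2*1 - 1*1*(-12)) - 224)*(-1071) = ((3 - 12 - 1*1 - 2 + 12) - 224)*(-1071) = ((3 - 12 - 1 - 2 + 12) - 224)*(-1071) = (0 - 224)*(-1071) = -224*(-1071) = 239904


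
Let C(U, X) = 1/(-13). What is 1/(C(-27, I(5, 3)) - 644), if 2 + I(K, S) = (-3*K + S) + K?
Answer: -13/8373 ≈ -0.0015526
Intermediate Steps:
I(K, S) = -2 + S - 2*K (I(K, S) = -2 + ((-3*K + S) + K) = -2 + ((S - 3*K) + K) = -2 + (S - 2*K) = -2 + S - 2*K)
C(U, X) = -1/13
1/(C(-27, I(5, 3)) - 644) = 1/(-1/13 - 644) = 1/(-8373/13) = -13/8373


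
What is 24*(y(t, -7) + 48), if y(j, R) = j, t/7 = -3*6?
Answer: -1872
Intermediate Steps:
t = -126 (t = 7*(-3*6) = 7*(-18) = -126)
24*(y(t, -7) + 48) = 24*(-126 + 48) = 24*(-78) = -1872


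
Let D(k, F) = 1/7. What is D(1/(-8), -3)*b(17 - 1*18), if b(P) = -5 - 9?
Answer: -2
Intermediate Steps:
b(P) = -14
D(k, F) = ⅐
D(1/(-8), -3)*b(17 - 1*18) = (⅐)*(-14) = -2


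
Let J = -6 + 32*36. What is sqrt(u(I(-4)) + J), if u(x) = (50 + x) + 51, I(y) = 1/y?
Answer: sqrt(4987)/2 ≈ 35.309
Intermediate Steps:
u(x) = 101 + x
J = 1146 (J = -6 + 1152 = 1146)
sqrt(u(I(-4)) + J) = sqrt((101 + 1/(-4)) + 1146) = sqrt((101 - 1/4) + 1146) = sqrt(403/4 + 1146) = sqrt(4987/4) = sqrt(4987)/2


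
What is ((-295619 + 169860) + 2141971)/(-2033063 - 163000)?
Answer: -2016212/2196063 ≈ -0.91810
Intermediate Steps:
((-295619 + 169860) + 2141971)/(-2033063 - 163000) = (-125759 + 2141971)/(-2196063) = 2016212*(-1/2196063) = -2016212/2196063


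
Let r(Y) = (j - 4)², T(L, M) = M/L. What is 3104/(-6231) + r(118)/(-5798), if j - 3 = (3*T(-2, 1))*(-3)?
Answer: -72293287/144509352 ≈ -0.50027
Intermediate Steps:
j = 15/2 (j = 3 + (3*(1/(-2)))*(-3) = 3 + (3*(1*(-½)))*(-3) = 3 + (3*(-½))*(-3) = 3 - 3/2*(-3) = 3 + 9/2 = 15/2 ≈ 7.5000)
r(Y) = 49/4 (r(Y) = (15/2 - 4)² = (7/2)² = 49/4)
3104/(-6231) + r(118)/(-5798) = 3104/(-6231) + (49/4)/(-5798) = 3104*(-1/6231) + (49/4)*(-1/5798) = -3104/6231 - 49/23192 = -72293287/144509352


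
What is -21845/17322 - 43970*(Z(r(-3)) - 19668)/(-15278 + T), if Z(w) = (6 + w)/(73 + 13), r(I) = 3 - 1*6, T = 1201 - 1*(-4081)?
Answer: -15336964948055/177273348 ≈ -86516.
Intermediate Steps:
T = 5282 (T = 1201 + 4081 = 5282)
r(I) = -3 (r(I) = 3 - 6 = -3)
Z(w) = 3/43 + w/86 (Z(w) = (6 + w)/86 = (6 + w)*(1/86) = 3/43 + w/86)
-21845/17322 - 43970*(Z(r(-3)) - 19668)/(-15278 + T) = -21845/17322 - 43970*((3/43 + (1/86)*(-3)) - 19668)/(-15278 + 5282) = -21845*1/17322 - 43970/((-9996/((3/43 - 3/86) - 19668))) = -21845/17322 - 43970/((-9996/(3/86 - 19668))) = -21845/17322 - 43970/((-9996/(-1691445/86))) = -21845/17322 - 43970/((-9996*(-86/1691445))) = -21845/17322 - 43970/40936/80545 = -21845/17322 - 43970*80545/40936 = -21845/17322 - 1770781825/20468 = -15336964948055/177273348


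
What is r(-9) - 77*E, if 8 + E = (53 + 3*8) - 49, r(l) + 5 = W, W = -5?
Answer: -1550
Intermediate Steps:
r(l) = -10 (r(l) = -5 - 5 = -10)
E = 20 (E = -8 + ((53 + 3*8) - 49) = -8 + ((53 + 24) - 49) = -8 + (77 - 49) = -8 + 28 = 20)
r(-9) - 77*E = -10 - 77*20 = -10 - 1540 = -1550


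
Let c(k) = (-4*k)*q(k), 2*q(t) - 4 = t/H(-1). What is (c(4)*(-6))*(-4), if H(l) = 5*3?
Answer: -4096/5 ≈ -819.20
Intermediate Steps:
H(l) = 15
q(t) = 2 + t/30 (q(t) = 2 + (t/15)/2 = 2 + t/30)
c(k) = -4*k*(2 + k/30) (c(k) = (-4*k)*(2 + k/30) = -4*k*(2 + k/30))
(c(4)*(-6))*(-4) = (-2/15*4*(60 + 4)*(-6))*(-4) = (-2/15*4*64*(-6))*(-4) = -512/15*(-6)*(-4) = (1024/5)*(-4) = -4096/5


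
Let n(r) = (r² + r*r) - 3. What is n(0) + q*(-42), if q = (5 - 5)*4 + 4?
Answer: -171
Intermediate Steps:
n(r) = -3 + 2*r² (n(r) = (r² + r²) - 3 = 2*r² - 3 = -3 + 2*r²)
q = 4 (q = 0*4 + 4 = 0 + 4 = 4)
n(0) + q*(-42) = (-3 + 2*0²) + 4*(-42) = (-3 + 2*0) - 168 = (-3 + 0) - 168 = -3 - 168 = -171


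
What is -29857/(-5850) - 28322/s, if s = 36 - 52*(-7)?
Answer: -1537409/23400 ≈ -65.701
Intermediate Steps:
s = 400 (s = 36 + 364 = 400)
-29857/(-5850) - 28322/s = -29857/(-5850) - 28322/400 = -29857*(-1/5850) - 28322*1/400 = 29857/5850 - 14161/200 = -1537409/23400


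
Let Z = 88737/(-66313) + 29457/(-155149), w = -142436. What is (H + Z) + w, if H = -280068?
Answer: -4346904031053902/10288395637 ≈ -4.2251e+5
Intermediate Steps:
Z = -15720838854/10288395637 (Z = 88737*(-1/66313) + 29457*(-1/155149) = -88737/66313 - 29457/155149 = -15720838854/10288395637 ≈ -1.5280)
(H + Z) + w = (-280068 - 15720838854/10288395637) - 142436 = -2881466110102170/10288395637 - 142436 = -4346904031053902/10288395637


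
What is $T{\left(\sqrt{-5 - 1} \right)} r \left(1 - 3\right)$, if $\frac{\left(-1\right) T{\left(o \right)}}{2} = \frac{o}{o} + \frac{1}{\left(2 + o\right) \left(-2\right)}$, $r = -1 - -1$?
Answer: $0$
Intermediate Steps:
$r = 0$ ($r = -1 + 1 = 0$)
$T{\left(o \right)} = -2 + \frac{1}{2 + o}$ ($T{\left(o \right)} = - 2 \left(\frac{o}{o} + \frac{1}{\left(2 + o\right) \left(-2\right)}\right) = - 2 \left(1 + \frac{1}{2 + o} \left(- \frac{1}{2}\right)\right) = - 2 \left(1 - \frac{1}{2 \left(2 + o\right)}\right) = -2 + \frac{1}{2 + o}$)
$T{\left(\sqrt{-5 - 1} \right)} r \left(1 - 3\right) = \frac{-3 - 2 \sqrt{-5 - 1}}{2 + \sqrt{-5 - 1}} \cdot 0 \left(1 - 3\right) = \frac{-3 - 2 \sqrt{-6}}{2 + \sqrt{-6}} \cdot 0 \left(-2\right) = \frac{-3 - 2 i \sqrt{6}}{2 + i \sqrt{6}} \cdot 0 = 0$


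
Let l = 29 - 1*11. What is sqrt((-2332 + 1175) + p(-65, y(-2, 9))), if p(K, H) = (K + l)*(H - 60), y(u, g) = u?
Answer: sqrt(1757) ≈ 41.917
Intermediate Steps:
l = 18 (l = 29 - 11 = 18)
p(K, H) = (-60 + H)*(18 + K) (p(K, H) = (K + 18)*(H - 60) = (18 + K)*(-60 + H) = (-60 + H)*(18 + K))
sqrt((-2332 + 1175) + p(-65, y(-2, 9))) = sqrt((-2332 + 1175) + (-1080 - 60*(-65) + 18*(-2) - 2*(-65))) = sqrt(-1157 + (-1080 + 3900 - 36 + 130)) = sqrt(-1157 + 2914) = sqrt(1757)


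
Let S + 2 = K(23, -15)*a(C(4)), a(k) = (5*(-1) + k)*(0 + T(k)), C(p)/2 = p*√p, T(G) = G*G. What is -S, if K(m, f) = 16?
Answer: -45054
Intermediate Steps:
T(G) = G²
C(p) = 2*p^(3/2) (C(p) = 2*(p*√p) = 2*p^(3/2))
a(k) = k²*(-5 + k) (a(k) = (5*(-1) + k)*(0 + k²) = (-5 + k)*k² = k²*(-5 + k))
S = 45054 (S = -2 + 16*((2*4^(3/2))²*(-5 + 2*4^(3/2))) = -2 + 16*((2*8)²*(-5 + 2*8)) = -2 + 16*(16²*(-5 + 16)) = -2 + 16*(256*11) = -2 + 16*2816 = -2 + 45056 = 45054)
-S = -1*45054 = -45054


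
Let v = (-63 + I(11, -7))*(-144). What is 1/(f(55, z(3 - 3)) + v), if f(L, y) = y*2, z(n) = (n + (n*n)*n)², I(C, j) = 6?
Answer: 1/8208 ≈ 0.00012183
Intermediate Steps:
z(n) = (n + n³)² (z(n) = (n + n²*n)² = (n + n³)²)
f(L, y) = 2*y
v = 8208 (v = (-63 + 6)*(-144) = -57*(-144) = 8208)
1/(f(55, z(3 - 3)) + v) = 1/(2*((3 - 3)²*(1 + (3 - 3)²)²) + 8208) = 1/(2*(0²*(1 + 0²)²) + 8208) = 1/(2*(0*(1 + 0)²) + 8208) = 1/(2*(0*1²) + 8208) = 1/(2*(0*1) + 8208) = 1/(2*0 + 8208) = 1/(0 + 8208) = 1/8208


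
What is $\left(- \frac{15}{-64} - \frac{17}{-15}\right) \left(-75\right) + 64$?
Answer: $- \frac{2469}{64} \approx -38.578$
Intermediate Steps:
$\left(- \frac{15}{-64} - \frac{17}{-15}\right) \left(-75\right) + 64 = \left(\left(-15\right) \left(- \frac{1}{64}\right) - - \frac{17}{15}\right) \left(-75\right) + 64 = \left(\frac{15}{64} + \frac{17}{15}\right) \left(-75\right) + 64 = \frac{1313}{960} \left(-75\right) + 64 = - \frac{6565}{64} + 64 = - \frac{2469}{64}$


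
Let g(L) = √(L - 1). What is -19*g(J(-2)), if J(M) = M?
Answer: -19*I*√3 ≈ -32.909*I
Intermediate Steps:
g(L) = √(-1 + L)
-19*g(J(-2)) = -19*√(-1 - 2) = -19*I*√3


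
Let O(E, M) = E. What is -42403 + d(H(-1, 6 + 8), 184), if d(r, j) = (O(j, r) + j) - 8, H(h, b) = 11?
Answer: -42043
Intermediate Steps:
d(r, j) = -8 + 2*j (d(r, j) = (j + j) - 8 = 2*j - 8 = -8 + 2*j)
-42403 + d(H(-1, 6 + 8), 184) = -42403 + (-8 + 2*184) = -42403 + (-8 + 368) = -42403 + 360 = -42043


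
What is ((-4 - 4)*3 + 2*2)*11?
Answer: -220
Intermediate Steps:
((-4 - 4)*3 + 2*2)*11 = (-8*3 + 4)*11 = (-24 + 4)*11 = -20*11 = -220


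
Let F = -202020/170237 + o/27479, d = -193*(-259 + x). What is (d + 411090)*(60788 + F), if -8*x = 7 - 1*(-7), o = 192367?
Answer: 14186132477381237261/505723516 ≈ 2.8051e+10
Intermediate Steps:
x = -7/4 (x = -(7 - 1*(-7))/8 = -(7 + 7)/8 = -⅛*14 = -7/4 ≈ -1.7500)
d = 201299/4 (d = -193*(-259 - 7/4) = -193*(-1043/4) = 201299/4 ≈ 50325.)
F = 735045227/126430879 (F = -202020/170237 + 192367/27479 = -202020*1/170237 + 192367*(1/27479) = -5460/4601 + 192367/27479 = 735045227/126430879 ≈ 5.8138)
(d + 411090)*(60788 + F) = (201299/4 + 411090)*(60788 + 735045227/126430879) = (1845659/4)*(7686215317879/126430879) = 14186132477381237261/505723516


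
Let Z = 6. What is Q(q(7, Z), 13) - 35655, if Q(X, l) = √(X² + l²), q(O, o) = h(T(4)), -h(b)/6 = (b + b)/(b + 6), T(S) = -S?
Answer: -35655 + √745 ≈ -35628.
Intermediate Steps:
h(b) = -12*b/(6 + b) (h(b) = -6*(b + b)/(b + 6) = -6*2*b/(6 + b) = -12*b/(6 + b))
q(O, o) = 24 (q(O, o) = -12*(-1*4)/(6 - 1*4) = -12*(-4)/(6 - 4) = -12*(-4)/2 = -12*(-4)*½ = 24)
Q(q(7, Z), 13) - 35655 = √(24² + 13²) - 35655 = √(576 + 169) - 35655 = √745 - 35655 = -35655 + √745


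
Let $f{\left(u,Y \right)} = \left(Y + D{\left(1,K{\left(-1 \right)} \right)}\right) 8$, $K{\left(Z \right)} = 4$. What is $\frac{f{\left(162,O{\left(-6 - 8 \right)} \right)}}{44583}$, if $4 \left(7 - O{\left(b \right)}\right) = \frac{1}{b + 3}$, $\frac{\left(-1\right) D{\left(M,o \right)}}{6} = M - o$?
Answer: $\frac{734}{163471} \approx 0.0044901$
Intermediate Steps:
$D{\left(M,o \right)} = - 6 M + 6 o$ ($D{\left(M,o \right)} = - 6 \left(M - o\right) = - 6 M + 6 o$)
$O{\left(b \right)} = 7 - \frac{1}{4 \left(3 + b\right)}$ ($O{\left(b \right)} = 7 - \frac{1}{4 \left(b + 3\right)} = 7 - \frac{1}{4 \left(3 + b\right)}$)
$f{\left(u,Y \right)} = 144 + 8 Y$ ($f{\left(u,Y \right)} = \left(Y + \left(\left(-6\right) 1 + 6 \cdot 4\right)\right) 8 = \left(Y + \left(-6 + 24\right)\right) 8 = \left(Y + 18\right) 8 = \left(18 + Y\right) 8 = 144 + 8 Y$)
$\frac{f{\left(162,O{\left(-6 - 8 \right)} \right)}}{44583} = \frac{144 + 8 \frac{83 + 28 \left(-6 - 8\right)}{4 \left(3 - 14\right)}}{44583} = \left(144 + 8 \frac{83 + 28 \left(-14\right)}{4 \left(3 - 14\right)}\right) \frac{1}{44583} = \left(144 + 8 \frac{83 - 392}{4 \left(-11\right)}\right) \frac{1}{44583} = \left(144 + 8 \cdot \frac{1}{4} \left(- \frac{1}{11}\right) \left(-309\right)\right) \frac{1}{44583} = \left(144 + 8 \cdot \frac{309}{44}\right) \frac{1}{44583} = \left(144 + \frac{618}{11}\right) \frac{1}{44583} = \frac{2202}{11} \cdot \frac{1}{44583} = \frac{734}{163471}$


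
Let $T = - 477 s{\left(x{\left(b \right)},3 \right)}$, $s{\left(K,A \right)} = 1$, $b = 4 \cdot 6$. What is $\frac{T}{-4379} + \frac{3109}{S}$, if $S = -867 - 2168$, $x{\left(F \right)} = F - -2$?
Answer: $- \frac{12166616}{13290265} \approx -0.91545$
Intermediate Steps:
$b = 24$
$x{\left(F \right)} = 2 + F$ ($x{\left(F \right)} = F + 2 = 2 + F$)
$S = -3035$ ($S = -867 - 2168 = -3035$)
$T = -477$ ($T = \left(-477\right) 1 = -477$)
$\frac{T}{-4379} + \frac{3109}{S} = - \frac{477}{-4379} + \frac{3109}{-3035} = \left(-477\right) \left(- \frac{1}{4379}\right) + 3109 \left(- \frac{1}{3035}\right) = \frac{477}{4379} - \frac{3109}{3035} = - \frac{12166616}{13290265}$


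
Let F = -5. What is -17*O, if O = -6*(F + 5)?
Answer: 0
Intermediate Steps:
O = 0 (O = -6*(-5 + 5) = -6*0 = 0)
-17*O = -17*0 = 0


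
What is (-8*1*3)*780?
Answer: -18720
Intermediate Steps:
(-8*1*3)*780 = -8*3*780 = -24*780 = -18720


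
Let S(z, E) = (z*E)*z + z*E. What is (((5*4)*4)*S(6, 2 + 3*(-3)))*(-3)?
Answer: 70560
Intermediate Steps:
S(z, E) = E*z + E*z**2 (S(z, E) = (E*z)*z + E*z = E*z**2 + E*z = E*z + E*z**2)
(((5*4)*4)*S(6, 2 + 3*(-3)))*(-3) = (((5*4)*4)*((2 + 3*(-3))*6*(1 + 6)))*(-3) = ((20*4)*((2 - 9)*6*7))*(-3) = (80*(-7*6*7))*(-3) = (80*(-294))*(-3) = -23520*(-3) = 70560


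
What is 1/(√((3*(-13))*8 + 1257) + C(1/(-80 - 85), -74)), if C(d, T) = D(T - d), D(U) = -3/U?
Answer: -134299/3130247856 + 149059681*√105/46953717840 ≈ 0.032487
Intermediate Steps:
C(d, T) = -3/(T - d)
1/(√((3*(-13))*8 + 1257) + C(1/(-80 - 85), -74)) = 1/(√((3*(-13))*8 + 1257) + 3/(1/(-80 - 85) - 1*(-74))) = 1/(√(-39*8 + 1257) + 3/(1/(-165) + 74)) = 1/(√(-312 + 1257) + 3/(-1/165 + 74)) = 1/(√945 + 3/(12209/165)) = 1/(3*√105 + 3*(165/12209)) = 1/(3*√105 + 495/12209) = 1/(495/12209 + 3*√105)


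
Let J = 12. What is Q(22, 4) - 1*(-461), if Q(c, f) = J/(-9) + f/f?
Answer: 1382/3 ≈ 460.67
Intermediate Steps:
Q(c, f) = -⅓ (Q(c, f) = 12/(-9) + f/f = 12*(-⅑) + 1 = -4/3 + 1 = -⅓)
Q(22, 4) - 1*(-461) = -⅓ - 1*(-461) = -⅓ + 461 = 1382/3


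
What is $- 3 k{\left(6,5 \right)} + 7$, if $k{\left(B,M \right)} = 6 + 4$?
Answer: $-23$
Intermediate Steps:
$k{\left(B,M \right)} = 10$
$- 3 k{\left(6,5 \right)} + 7 = \left(-3\right) 10 + 7 = -30 + 7 = -23$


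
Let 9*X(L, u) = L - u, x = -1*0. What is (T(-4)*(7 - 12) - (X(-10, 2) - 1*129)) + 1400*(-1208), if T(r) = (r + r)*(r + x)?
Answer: -5073689/3 ≈ -1.6912e+6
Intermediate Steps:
x = 0
T(r) = 2*r**2 (T(r) = (r + r)*(r + 0) = (2*r)*r = 2*r**2)
X(L, u) = -u/9 + L/9 (X(L, u) = (L - u)/9 = -u/9 + L/9)
(T(-4)*(7 - 12) - (X(-10, 2) - 1*129)) + 1400*(-1208) = ((2*(-4)**2)*(7 - 12) - ((-1/9*2 + (1/9)*(-10)) - 1*129)) + 1400*(-1208) = ((2*16)*(-5) - ((-2/9 - 10/9) - 129)) - 1691200 = (32*(-5) - (-4/3 - 129)) - 1691200 = (-160 - 1*(-391/3)) - 1691200 = (-160 + 391/3) - 1691200 = -89/3 - 1691200 = -5073689/3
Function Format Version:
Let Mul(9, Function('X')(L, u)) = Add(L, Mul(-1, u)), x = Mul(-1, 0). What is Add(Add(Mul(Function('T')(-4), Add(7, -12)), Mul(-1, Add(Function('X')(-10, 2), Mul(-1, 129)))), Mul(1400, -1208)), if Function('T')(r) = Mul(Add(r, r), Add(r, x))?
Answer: Rational(-5073689, 3) ≈ -1.6912e+6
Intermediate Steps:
x = 0
Function('T')(r) = Mul(2, Pow(r, 2)) (Function('T')(r) = Mul(Add(r, r), Add(r, 0)) = Mul(Mul(2, r), r) = Mul(2, Pow(r, 2)))
Function('X')(L, u) = Add(Mul(Rational(-1, 9), u), Mul(Rational(1, 9), L)) (Function('X')(L, u) = Mul(Rational(1, 9), Add(L, Mul(-1, u))) = Add(Mul(Rational(-1, 9), u), Mul(Rational(1, 9), L)))
Add(Add(Mul(Function('T')(-4), Add(7, -12)), Mul(-1, Add(Function('X')(-10, 2), Mul(-1, 129)))), Mul(1400, -1208)) = Add(Add(Mul(Mul(2, Pow(-4, 2)), Add(7, -12)), Mul(-1, Add(Add(Mul(Rational(-1, 9), 2), Mul(Rational(1, 9), -10)), Mul(-1, 129)))), Mul(1400, -1208)) = Add(Add(Mul(Mul(2, 16), -5), Mul(-1, Add(Add(Rational(-2, 9), Rational(-10, 9)), -129))), -1691200) = Add(Add(Mul(32, -5), Mul(-1, Add(Rational(-4, 3), -129))), -1691200) = Add(Add(-160, Mul(-1, Rational(-391, 3))), -1691200) = Add(Add(-160, Rational(391, 3)), -1691200) = Add(Rational(-89, 3), -1691200) = Rational(-5073689, 3)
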